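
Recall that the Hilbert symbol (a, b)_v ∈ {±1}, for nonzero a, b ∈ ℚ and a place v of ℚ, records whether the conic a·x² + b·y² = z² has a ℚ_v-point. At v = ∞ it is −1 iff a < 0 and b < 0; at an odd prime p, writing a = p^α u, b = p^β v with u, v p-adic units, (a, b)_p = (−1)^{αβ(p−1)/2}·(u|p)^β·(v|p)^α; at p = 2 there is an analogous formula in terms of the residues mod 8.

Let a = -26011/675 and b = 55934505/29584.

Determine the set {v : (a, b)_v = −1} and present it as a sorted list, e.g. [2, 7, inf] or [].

Mod squares: a ≡ -57, b ≡ 21505. Check v ∈ {∞, 2, 3, 5, 11, 17, 19, 23, 37, 43}.
v=5: a=5^-2·(≡2), b=5^1·(≡4) mod 5; (2|5)=-1, (4|5)=+1; (−1)^{-2·1·2}·(-1)^1·(+1)^-2 = -1.
v=3: a=3^-3·(≡2), b=3^2·(≡1) mod 3; (2|3)=-1, (1|3)=+1; (−1)^{-3·2·1}·(-1)^2·(+1)^-3 = +1.
v=23: a=23^0·(≡6), b=23^1·(≡5) mod 23; (6|23)=+1, (5|23)=-1; (−1)^{0·1·11}·(+1)^1·(-1)^0 = +1.
v=19: a=19^1·(≡17), b=19^0·(≡6) mod 19; (17|19)=+1, (6|19)=+1; (−1)^{1·0·9}·(+1)^0·(+1)^1 = +1.
v=11: a=11^0·(≡1), b=11^1·(≡8) mod 11; (1|11)=+1, (8|11)=-1; (−1)^{0·1·5}·(+1)^1·(-1)^0 = +1.
v=17: a=17^0·(≡7), b=17^3·(≡3) mod 17; (7|17)=-1, (3|17)=-1; (−1)^{0·3·8}·(-1)^3·(-1)^0 = -1.
v=2: v_2(a)=0, v_2(b)=-4; units ≡ 7, 1 (mod 8); ε·ε+αω+βω = 1·0+0·0+-4·0 ≡ 0  ⇒  (a,b)_2 = +1.
v=∞: -57 < 0 and 21505 > 0  ⇒  (a,b)_∞ = +1.
v=37: a=37^2·(≡2), b=37^0·(≡13) mod 37; (2|37)=-1, (13|37)=-1; (−1)^{2·0·18}·(-1)^0·(-1)^2 = +1.
v=43: a=43^0·(≡3), b=43^-2·(≡20) mod 43; (3|43)=-1, (20|43)=-1; (−1)^{0·-2·21}·(-1)^-2·(-1)^0 = +1.
Ram(-57, 21505) = {5, 17}; no ℚ_5-point on the conic.

[5, 17]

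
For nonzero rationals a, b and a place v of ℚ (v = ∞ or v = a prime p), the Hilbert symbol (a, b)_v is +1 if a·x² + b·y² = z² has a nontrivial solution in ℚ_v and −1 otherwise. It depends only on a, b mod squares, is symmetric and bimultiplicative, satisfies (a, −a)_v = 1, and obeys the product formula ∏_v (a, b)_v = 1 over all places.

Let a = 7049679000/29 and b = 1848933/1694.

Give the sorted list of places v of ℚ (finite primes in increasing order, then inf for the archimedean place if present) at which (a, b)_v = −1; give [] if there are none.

[5, 13, 17, 29]

Mod squares: a ≡ 41722590, b ≡ 1302. Check v ∈ {∞, 2, 3, 5, 7, 11, 13, 17, 29, 31, 47}.
v=2: v_2(a)=3, v_2(b)=-1; units ≡ 7, 3 (mod 8); ε·ε+αω+βω = 1·1+3·1+-1·0 ≡ 0  ⇒  (a,b)_2 = +1.
v=3: a=3^1·(≡1), b=3^3·(≡2) mod 3; (1|3)=+1, (2|3)=-1; (−1)^{1·3·1}·(+1)^3·(-1)^1 = +1.
v=11: a=11^0·(≡8), b=11^-2·(≡3) mod 11; (8|11)=-1, (3|11)=+1; (−1)^{0·-2·5}·(-1)^-2·(+1)^0 = +1.
v=13: a=13^1·(≡4), b=13^0·(≡2) mod 13; (4|13)=+1, (2|13)=-1; (−1)^{1·0·6}·(+1)^0·(-1)^1 = -1.
v=∞: 41722590 > 0 and 1302 > 0  ⇒  (a,b)_∞ = +1.
v=29: a=29^-1·(≡9), b=29^0·(≡8) mod 29; (9|29)=+1, (8|29)=-1; (−1)^{-1·0·14}·(+1)^0·(-1)^-1 = -1.
v=5: a=5^3·(≡3), b=5^0·(≡2) mod 5; (3|5)=-1, (2|5)=-1; (−1)^{3·0·2}·(-1)^0·(-1)^3 = -1.
v=7: a=7^3·(≡6), b=7^-1·(≡4) mod 7; (6|7)=-1, (4|7)=+1; (−1)^{3·-1·3}·(-1)^-1·(+1)^3 = +1.
v=31: a=31^1·(≡28), b=31^1·(≡17) mod 31; (28|31)=+1, (17|31)=-1; (−1)^{1·1·15}·(+1)^1·(-1)^1 = +1.
v=17: a=17^1·(≡7), b=17^0·(≡12) mod 17; (7|17)=-1, (12|17)=-1; (−1)^{1·0·8}·(-1)^0·(-1)^1 = -1.
v=47: a=47^0·(≡36), b=47^2·(≡19) mod 47; (36|47)=+1, (19|47)=-1; (−1)^{0·2·23}·(+1)^2·(-1)^0 = +1.
Ram(41722590, 1302) = {5, 13, 17, 29}; no ℚ_5-point on the conic.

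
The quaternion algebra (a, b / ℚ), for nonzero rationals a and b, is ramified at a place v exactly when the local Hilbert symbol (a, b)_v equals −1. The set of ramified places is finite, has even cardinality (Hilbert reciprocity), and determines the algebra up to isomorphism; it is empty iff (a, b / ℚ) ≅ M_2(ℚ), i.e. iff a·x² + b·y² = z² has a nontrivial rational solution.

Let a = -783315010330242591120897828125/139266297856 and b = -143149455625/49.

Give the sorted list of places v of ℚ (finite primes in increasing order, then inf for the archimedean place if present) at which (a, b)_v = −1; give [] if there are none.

[2, 23, 29, inf]

(a, b) ≡ (-7897901, -229039129) mod (ℚ^×)²; places V = {2, 5, 7, 11, 17, 19, 23, 29, 31, 53, ∞}.
(a,b)_7: α=-6, u≡6; β=-2, v≡6 (mod 7); (6|7)=-1, (6|7)=-1; sign (−1)^0·-1^-2·-1^-6 = +1.
(a,b)_17: α=-2, u≡5; β=0, v≡2 (mod 17); (5|17)=-1, (2|17)=+1; sign (−1)^0·-1^0·+1^-2 = +1.
(a,b)_∞: sgn(-7897901)=−, sgn(-229039129)=−, so -1.
(a,b)_5: α=6, u≡4; β=4, v≡4 (mod 5); (4|5)=+1, (4|5)=+1; sign (−1)^0·+1^4·+1^6 = +1.
(a,b)_29: α=2, u≡12; β=1, v≡2 (mod 29); (12|29)=-1, (2|29)=-1; sign (−1)^0·-1^1·-1^2 = -1.
(a,b)_53: α=3, u≡3; β=1, v≡18 (mod 53); (3|53)=-1, (18|53)=-1; sign (−1)^0·-1^1·-1^3 = +1.
(a,b)_31: α=3, u≡9; β=1, v≡21 (mod 31); (9|31)=+1, (21|31)=-1; sign (−1)^1·+1^1·-1^3 = +1.
(a,b)_19: α=3, u≡10; β=1, v≡17 (mod 19); (10|19)=-1, (17|19)=+1; sign (−1)^1·-1^1·+1^3 = +1.
(a,b)_2: α=-12, β=0; u≡3, v≡7 (mod 8); ε(u)ε(v)=1·1, αω(v)=-12·0, βω(u)=0·1; sum ≡ 1  ⇒  -1.
(a,b)_23: α=3, u≡1; β=1, v≡1 (mod 23); (1|23)=+1, (1|23)=+1; sign (−1)^1·+1^1·+1^3 = -1.
(a,b)_11: α=5, u≡9; β=1, v≡6 (mod 11); (9|11)=+1, (6|11)=-1; sign (−1)^1·+1^1·-1^5 = +1.
|Ram(-7897901, -229039129)| = 4, even; anisotropic at {2, 23, 29, ∞}.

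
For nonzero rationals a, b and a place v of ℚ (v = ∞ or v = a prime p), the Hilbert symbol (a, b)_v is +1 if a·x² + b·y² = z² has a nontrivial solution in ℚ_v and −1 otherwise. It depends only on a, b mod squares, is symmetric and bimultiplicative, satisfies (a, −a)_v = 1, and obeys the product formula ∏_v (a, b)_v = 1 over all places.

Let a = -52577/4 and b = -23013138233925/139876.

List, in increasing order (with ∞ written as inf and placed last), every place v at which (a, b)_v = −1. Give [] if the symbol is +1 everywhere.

[2, 29, 37, inf]

Mod squares: a ≡ -1073, b ≡ -37. Check v ∈ {∞, 2, 3, 5, 7, 11, 17, 29, 37}.
v=17: a=17^0·(≡1), b=17^-2·(≡10) mod 17; (1|17)=+1, (10|17)=-1; (−1)^{0·-2·8}·(+1)^-2·(-1)^0 = +1.
v=∞: -1073 < 0 and -37 < 0  ⇒  (a,b)_∞ = -1.
v=7: a=7^2·(≡3), b=7^4·(≡3) mod 7; (3|7)=-1, (3|7)=-1; (−1)^{2·4·3}·(-1)^4·(-1)^2 = +1.
v=11: a=11^0·(≡9), b=11^-2·(≡7) mod 11; (9|11)=+1, (7|11)=-1; (−1)^{0·-2·5}·(+1)^-2·(-1)^0 = +1.
v=29: a=29^1·(≡18), b=29^2·(≡8) mod 29; (18|29)=-1, (8|29)=-1; (−1)^{1·2·14}·(-1)^2·(-1)^1 = -1.
v=5: a=5^0·(≡2), b=5^2·(≡3) mod 5; (2|5)=-1, (3|5)=-1; (−1)^{0·2·2}·(-1)^2·(-1)^0 = +1.
v=3: a=3^0·(≡1), b=3^2·(≡2) mod 3; (1|3)=+1, (2|3)=-1; (−1)^{0·2·1}·(+1)^2·(-1)^0 = +1.
v=37: a=37^1·(≡24), b=37^3·(≡11) mod 37; (24|37)=-1, (11|37)=+1; (−1)^{1·3·18}·(-1)^3·(+1)^1 = -1.
v=2: v_2(a)=-2, v_2(b)=-2; units ≡ 7, 3 (mod 8); ε·ε+αω+βω = 1·1+-2·1+-2·0 ≡ 1  ⇒  (a,b)_2 = -1.
|Ram(-1073, -37)| = 4, even; anisotropic at {2, 29, 37, ∞}.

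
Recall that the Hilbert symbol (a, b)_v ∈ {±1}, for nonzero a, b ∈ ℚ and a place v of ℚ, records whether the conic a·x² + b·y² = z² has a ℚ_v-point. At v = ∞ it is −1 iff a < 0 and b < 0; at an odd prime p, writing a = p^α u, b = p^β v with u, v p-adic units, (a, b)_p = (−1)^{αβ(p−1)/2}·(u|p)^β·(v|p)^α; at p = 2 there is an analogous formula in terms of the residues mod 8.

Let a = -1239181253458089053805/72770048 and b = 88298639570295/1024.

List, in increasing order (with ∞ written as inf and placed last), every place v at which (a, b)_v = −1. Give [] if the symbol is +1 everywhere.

[2, 5]

Mod squares: a ≡ -1610, b ≡ 3255. Check v ∈ {∞, 2, 3, 5, 7, 11, 13, 23, 29, 31}.
v=7: a=7^3·(≡2), b=7^3·(≡6) mod 7; (2|7)=+1, (6|7)=-1; (−1)^{3·3·3}·(+1)^3·(-1)^3 = +1.
v=29: a=29^-2·(≡3), b=29^0·(≡25) mod 29; (3|29)=-1, (25|29)=+1; (−1)^{-2·0·14}·(-1)^0·(+1)^-2 = +1.
v=13: a=13^-2·(≡8), b=13^0·(≡5) mod 13; (8|13)=-1, (5|13)=-1; (−1)^{-2·0·6}·(-1)^0·(-1)^-2 = +1.
v=31: a=31^4·(≡9), b=31^3·(≡23) mod 31; (9|31)=+1, (23|31)=-1; (−1)^{4·3·15}·(+1)^3·(-1)^4 = +1.
v=2: v_2(a)=-9, v_2(b)=-10; units ≡ 3, 7 (mod 8); ε·ε+αω+βω = 1·1+-9·0+-10·1 ≡ 1  ⇒  (a,b)_2 = -1.
v=11: a=11^2·(≡10), b=11^2·(≡7) mod 11; (10|11)=-1, (7|11)=-1; (−1)^{2·2·5}·(-1)^2·(-1)^2 = +1.
v=3: a=3^12·(≡1), b=3^3·(≡2) mod 3; (1|3)=+1, (2|3)=-1; (−1)^{12·3·1}·(+1)^3·(-1)^12 = +1.
v=∞: -1610 < 0 and 3255 > 0  ⇒  (a,b)_∞ = +1.
v=5: a=5^1·(≡3), b=5^1·(≡1) mod 5; (3|5)=-1, (1|5)=+1; (−1)^{1·1·2}·(-1)^1·(+1)^1 = -1.
v=23: a=23^3·(≡5), b=23^2·(≡18) mod 23; (5|23)=-1, (18|23)=+1; (−1)^{3·2·11}·(-1)^2·(+1)^3 = +1.
|Ram(-1610, 3255)| = 2, even; anisotropic at {2, 5}.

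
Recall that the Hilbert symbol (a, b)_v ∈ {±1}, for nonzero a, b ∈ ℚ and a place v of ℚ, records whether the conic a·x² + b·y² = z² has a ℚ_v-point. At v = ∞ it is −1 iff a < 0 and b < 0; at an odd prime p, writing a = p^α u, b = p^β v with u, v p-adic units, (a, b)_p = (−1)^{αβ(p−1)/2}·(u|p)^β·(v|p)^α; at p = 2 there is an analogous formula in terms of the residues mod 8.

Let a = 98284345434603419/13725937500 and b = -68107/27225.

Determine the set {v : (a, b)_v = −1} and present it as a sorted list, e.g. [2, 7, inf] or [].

Mod squares: a ≡ 6486285, b ≡ -403. Check v ∈ {∞, 2, 3, 5, 7, 11, 13, 29, 31, 37}.
v=31: a=31^3·(≡16), b=31^1·(≡5) mod 31; (16|31)=+1, (5|31)=+1; (−1)^{3·1·15}·(+1)^1·(+1)^3 = -1.
v=13: a=13^7·(≡7), b=13^3·(≡7) mod 13; (7|13)=-1, (7|13)=-1; (−1)^{7·3·6}·(-1)^3·(-1)^7 = +1.
v=∞: 6486285 > 0 and -403 < 0  ⇒  (a,b)_∞ = +1.
v=5: a=5^-7·(≡2), b=5^-2·(≡2) mod 5; (2|5)=-1, (2|5)=-1; (−1)^{-7·-2·2}·(-1)^-2·(-1)^-7 = -1.
v=37: a=37^1·(≡10), b=37^0·(≡25) mod 37; (10|37)=+1, (25|37)=+1; (−1)^{1·0·18}·(+1)^0·(+1)^1 = +1.
v=7: a=7^2·(≡1), b=7^0·(≡5) mod 7; (1|7)=+1, (5|7)=-1; (−1)^{2·0·3}·(+1)^0·(-1)^2 = +1.
v=29: a=29^1·(≡12), b=29^0·(≡17) mod 29; (12|29)=-1, (17|29)=-1; (−1)^{1·0·14}·(-1)^0·(-1)^1 = -1.
v=11: a=11^-4·(≡1), b=11^-2·(≡1) mod 11; (1|11)=+1, (1|11)=+1; (−1)^{-4·-2·5}·(+1)^-2·(+1)^-4 = +1.
v=3: a=3^-1·(≡1), b=3^-2·(≡2) mod 3; (1|3)=+1, (2|3)=-1; (−1)^{-1·-2·1}·(+1)^-2·(-1)^-1 = -1.
v=2: v_2(a)=-2, v_2(b)=0; units ≡ 5, 5 (mod 8); ε·ε+αω+βω = 0·0+-2·1+0·1 ≡ 0  ⇒  (a,b)_2 = +1.
Ram(6486285, -403) = {3, 5, 29, 31}; no ℚ_3-point on the conic.

[3, 5, 29, 31]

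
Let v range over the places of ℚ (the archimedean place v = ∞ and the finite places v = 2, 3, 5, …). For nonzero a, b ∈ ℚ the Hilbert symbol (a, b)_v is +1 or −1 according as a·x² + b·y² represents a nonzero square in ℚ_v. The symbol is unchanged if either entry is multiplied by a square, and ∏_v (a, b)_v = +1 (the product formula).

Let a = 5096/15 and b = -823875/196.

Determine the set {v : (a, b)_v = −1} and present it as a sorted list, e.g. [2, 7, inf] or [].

[2, 3, 5, 13]

(a, b) ≡ (390, -195) mod (ℚ^×)²; places V = {2, 3, 5, 7, 13, ∞}.
(a,b)_7: α=2, u≡6; β=-2, v≡1 (mod 7); (6|7)=-1, (1|7)=+1; sign (−1)^0·-1^-2·+1^2 = +1.
(a,b)_5: α=-1, u≡2; β=3, v≡4 (mod 5); (2|5)=-1, (4|5)=+1; sign (−1)^0·-1^3·+1^-1 = -1.
(a,b)_13: α=1, u≡1; β=3, v≡2 (mod 13); (1|13)=+1, (2|13)=-1; sign (−1)^0·+1^3·-1^1 = -1.
(a,b)_3: α=-1, u≡1; β=1, v≡1 (mod 3); (1|3)=+1, (1|3)=+1; sign (−1)^1·+1^1·+1^-1 = -1.
(a,b)_∞: sgn(390)=+, sgn(-195)=−, so +1.
(a,b)_2: α=3, β=-2; u≡3, v≡5 (mod 8); ε(u)ε(v)=1·0, αω(v)=3·1, βω(u)=-2·1; sum ≡ 1  ⇒  -1.
(390, -195 / ℚ) ramifies at {2, 3, 5, 13}: a division algebra.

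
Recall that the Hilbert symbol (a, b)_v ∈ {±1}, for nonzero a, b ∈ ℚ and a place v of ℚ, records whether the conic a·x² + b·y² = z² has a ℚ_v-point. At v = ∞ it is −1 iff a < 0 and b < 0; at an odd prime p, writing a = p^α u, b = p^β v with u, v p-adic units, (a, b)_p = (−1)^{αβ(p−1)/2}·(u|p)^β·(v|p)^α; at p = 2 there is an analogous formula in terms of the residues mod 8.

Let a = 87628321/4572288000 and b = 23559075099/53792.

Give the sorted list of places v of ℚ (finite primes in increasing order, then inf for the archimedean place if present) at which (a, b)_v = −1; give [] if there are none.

Mod squares: a ≡ 5, b ≡ 41078. Check v ∈ {∞, 2, 3, 5, 7, 11, 17, 19, 23, 37, 41, 47}.
v=17: a=17^0·(≡11), b=17^2·(≡6) mod 17; (11|17)=-1, (6|17)=-1; (−1)^{0·2·8}·(-1)^2·(-1)^0 = +1.
v=47: a=47^0·(≡38), b=47^1·(≡27) mod 47; (38|47)=-1, (27|47)=+1; (−1)^{0·1·23}·(-1)^1·(+1)^0 = -1.
v=5: a=5^-3·(≡4), b=5^0·(≡2) mod 5; (4|5)=+1, (2|5)=-1; (−1)^{-3·0·2}·(+1)^0·(-1)^-3 = -1.
v=37: a=37^2·(≡17), b=37^0·(≡22) mod 37; (17|37)=-1, (22|37)=-1; (−1)^{2·0·18}·(-1)^0·(-1)^2 = +1.
v=23: a=23^2·(≡21), b=23^1·(≡11) mod 23; (21|23)=-1, (11|23)=-1; (−1)^{2·1·11}·(-1)^1·(-1)^2 = -1.
v=2: v_2(a)=-10, v_2(b)=-5; units ≡ 5, 3 (mod 8); ε·ε+αω+βω = 0·1+-10·1+-5·1 ≡ 1  ⇒  (a,b)_2 = -1.
v=11: a=11^2·(≡1), b=11^0·(≡5) mod 11; (1|11)=+1, (5|11)=+1; (−1)^{2·0·5}·(+1)^0·(+1)^2 = +1.
v=41: a=41^0·(≡10), b=41^-2·(≡1) mod 41; (10|41)=+1, (1|41)=+1; (−1)^{0·-2·20}·(+1)^-2·(+1)^0 = +1.
v=19: a=19^0·(≡7), b=19^1·(≡18) mod 19; (7|19)=+1, (18|19)=-1; (−1)^{0·1·9}·(+1)^1·(-1)^0 = +1.
v=3: a=3^-6·(≡2), b=3^4·(≡2) mod 3; (2|3)=-1, (2|3)=-1; (−1)^{-6·4·1}·(-1)^4·(-1)^-6 = +1.
v=7: a=7^-2·(≡5), b=7^2·(≡2) mod 7; (5|7)=-1, (2|7)=+1; (−1)^{-2·2·3}·(-1)^2·(+1)^-2 = +1.
v=∞: 5 > 0 and 41078 > 0  ⇒  (a,b)_∞ = +1.
Ram(5, 41078) = {2, 5, 23, 47}; no ℚ_2-point on the conic.

[2, 5, 23, 47]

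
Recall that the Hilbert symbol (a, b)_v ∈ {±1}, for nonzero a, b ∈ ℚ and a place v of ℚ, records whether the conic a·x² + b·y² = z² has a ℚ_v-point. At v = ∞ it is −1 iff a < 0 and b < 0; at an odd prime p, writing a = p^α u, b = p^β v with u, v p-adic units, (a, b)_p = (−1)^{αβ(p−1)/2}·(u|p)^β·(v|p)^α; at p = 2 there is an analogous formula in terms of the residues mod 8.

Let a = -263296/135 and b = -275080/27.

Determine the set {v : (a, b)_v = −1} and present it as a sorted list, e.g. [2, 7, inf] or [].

Mod squares: a ≡ -510, b ≡ -390. Check v ∈ {∞, 2, 3, 5, 11, 13, 17, 23}.
v=3: a=3^-3·(≡1), b=3^-3·(≡2) mod 3; (1|3)=+1, (2|3)=-1; (−1)^{-3·-3·1}·(+1)^-3·(-1)^-3 = +1.
v=5: a=5^-1·(≡2), b=5^1·(≡2) mod 5; (2|5)=-1, (2|5)=-1; (−1)^{-1·1·2}·(-1)^1·(-1)^-1 = +1.
v=17: a=17^1·(≡1), b=17^0·(≡15) mod 17; (1|17)=+1, (15|17)=+1; (−1)^{1·0·8}·(+1)^0·(+1)^1 = +1.
v=13: a=13^0·(≡9), b=13^1·(≡4) mod 13; (9|13)=+1, (4|13)=+1; (−1)^{0·1·6}·(+1)^1·(+1)^0 = +1.
v=∞: -510 < 0 and -390 < 0  ⇒  (a,b)_∞ = -1.
v=23: a=23^0·(≡5), b=23^2·(≡8) mod 23; (5|23)=-1, (8|23)=+1; (−1)^{0·2·11}·(-1)^2·(+1)^0 = +1.
v=11: a=11^2·(≡8), b=11^0·(≡6) mod 11; (8|11)=-1, (6|11)=-1; (−1)^{2·0·5}·(-1)^0·(-1)^2 = +1.
v=2: v_2(a)=7, v_2(b)=3; units ≡ 1, 5 (mod 8); ε·ε+αω+βω = 0·0+7·1+3·0 ≡ 1  ⇒  (a,b)_2 = -1.
|Ram(-510, -390)| = 2, even; anisotropic at {2, ∞}.

[2, inf]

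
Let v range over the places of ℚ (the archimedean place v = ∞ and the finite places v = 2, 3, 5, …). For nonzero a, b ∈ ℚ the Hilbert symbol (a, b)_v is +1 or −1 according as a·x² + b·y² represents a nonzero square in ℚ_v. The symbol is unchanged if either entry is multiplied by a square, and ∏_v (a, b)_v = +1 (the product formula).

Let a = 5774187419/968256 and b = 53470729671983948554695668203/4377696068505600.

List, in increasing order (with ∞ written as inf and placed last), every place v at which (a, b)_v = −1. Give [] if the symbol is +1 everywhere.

[2, 19]

Mod squares: a ≡ 19019, b ≡ 323323. Check v ∈ {∞, 2, 3, 5, 7, 11, 13, 17, 19, 29, 41}.
v=2: v_2(a)=-6, v_2(b)=-12; units ≡ 3, 3 (mod 8); ε·ε+αω+βω = 1·1+-6·1+-12·1 ≡ 1  ⇒  (a,b)_2 = -1.
v=7: a=7^1·(≡2), b=7^1·(≡5) mod 7; (2|7)=+1, (5|7)=-1; (−1)^{1·1·3}·(+1)^1·(-1)^1 = +1.
v=13: a=13^1·(≡2), b=13^3·(≡6) mod 13; (2|13)=-1, (6|13)=-1; (−1)^{1·3·6}·(-1)^3·(-1)^1 = +1.
v=11: a=11^1·(≡8), b=11^3·(≡9) mod 11; (8|11)=-1, (9|11)=+1; (−1)^{1·3·5}·(-1)^3·(+1)^1 = +1.
v=5: a=5^0·(≡4), b=5^-2·(≡2) mod 5; (4|5)=+1, (2|5)=-1; (−1)^{0·-2·2}·(+1)^-2·(-1)^0 = +1.
v=17: a=17^0·(≡2), b=17^3·(≡15) mod 17; (2|17)=+1, (15|17)=+1; (−1)^{0·3·8}·(+1)^3·(+1)^0 = +1.
v=19: a=19^3·(≡10), b=19^7·(≡13) mod 19; (10|19)=-1, (13|19)=-1; (−1)^{3·7·9}·(-1)^7·(-1)^3 = -1.
v=3: a=3^-2·(≡2), b=3^-2·(≡1) mod 3; (2|3)=-1, (1|3)=+1; (−1)^{-2·-2·1}·(-1)^-2·(+1)^-2 = +1.
v=29: a=29^2·(≡20), b=29^6·(≡26) mod 29; (20|29)=+1, (26|29)=-1; (−1)^{2·6·14}·(+1)^6·(-1)^2 = +1.
v=41: a=41^-2·(≡10), b=41^-6·(≡7) mod 41; (10|41)=+1, (7|41)=-1; (−1)^{-2·-6·20}·(+1)^-6·(-1)^-2 = +1.
v=∞: 19019 > 0 and 323323 > 0  ⇒  (a,b)_∞ = +1.
(19019, 323323 / ℚ) ramifies at {2, 19}: a division algebra.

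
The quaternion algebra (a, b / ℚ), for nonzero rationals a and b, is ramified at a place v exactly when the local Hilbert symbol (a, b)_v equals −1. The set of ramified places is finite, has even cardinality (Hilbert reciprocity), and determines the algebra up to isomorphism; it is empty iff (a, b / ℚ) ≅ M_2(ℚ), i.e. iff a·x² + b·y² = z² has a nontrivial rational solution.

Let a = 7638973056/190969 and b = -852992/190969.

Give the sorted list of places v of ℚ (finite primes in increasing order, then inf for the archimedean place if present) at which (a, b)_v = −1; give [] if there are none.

[29, 41]

(a, b) ≡ (78474, -17) mod (ℚ^×)²; places V = {2, 3, 7, 11, 13, 17, 19, 23, 29, 41, ∞}.
(a,b)_∞: sgn(78474)=+, sgn(-17)=−, so +1.
(a,b)_13: α=2, u≡2; β=0, v≡10 (mod 13); (2|13)=-1, (10|13)=+1; sign (−1)^0·-1^0·+1^2 = +1.
(a,b)_19: α=-2, u≡16; β=-2, v≡2 (mod 19); (16|19)=+1, (2|19)=-1; sign (−1)^0·+1^-2·-1^-2 = +1.
(a,b)_23: α=-2, u≡22; β=-2, v≡2 (mod 23); (22|23)=-1, (2|23)=+1; sign (−1)^0·-1^-2·+1^-2 = +1.
(a,b)_11: α=1, u≡7; β=0, v≡4 (mod 11); (7|11)=-1, (4|11)=+1; sign (−1)^0·-1^0·+1^1 = +1.
(a,b)_7: α=0, u≡4; β=2, v≡4 (mod 7); (4|7)=+1, (4|7)=+1; sign (−1)^0·+1^2·+1^0 = +1.
(a,b)_17: α=0, u≡9; β=1, v≡1 (mod 17); (9|17)=+1, (1|17)=+1; sign (−1)^0·+1^1·+1^0 = +1.
(a,b)_3: α=3, u≡1; β=0, v≡1 (mod 3); (1|3)=+1, (1|3)=+1; sign (−1)^0·+1^0·+1^3 = +1.
(a,b)_41: α=1, u≡19; β=0, v≡35 (mod 41); (19|41)=-1, (35|41)=-1; sign (−1)^0·-1^0·-1^1 = -1.
(a,b)_2: α=7, β=10; u≡5, v≡7 (mod 8); ε(u)ε(v)=0·1, αω(v)=7·0, βω(u)=10·1; sum ≡ 0  ⇒  +1.
(a,b)_29: α=1, u≡16; β=0, v≡18 (mod 29); (16|29)=+1, (18|29)=-1; sign (−1)^0·+1^0·-1^1 = -1.
|Ram(78474, -17)| = 2, even; anisotropic at {29, 41}.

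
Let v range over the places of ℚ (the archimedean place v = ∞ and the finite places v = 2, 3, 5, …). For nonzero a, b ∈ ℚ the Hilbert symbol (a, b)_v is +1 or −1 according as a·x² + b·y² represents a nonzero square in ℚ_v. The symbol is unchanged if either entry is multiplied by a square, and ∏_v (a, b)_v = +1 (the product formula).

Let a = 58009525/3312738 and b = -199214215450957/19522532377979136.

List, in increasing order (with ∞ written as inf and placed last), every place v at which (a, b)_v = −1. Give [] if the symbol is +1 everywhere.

[2, 7]

Mod squares: a ≡ 16058, b ≡ -37. Check v ∈ {∞, 2, 3, 5, 7, 11, 13, 17, 31, 37}.
v=7: a=7^1·(≡3), b=7^2·(≡3) mod 7; (3|7)=-1, (3|7)=-1; (−1)^{1·2·3}·(-1)^2·(-1)^1 = -1.
v=5: a=5^2·(≡2), b=5^0·(≡3) mod 5; (2|5)=-1, (3|5)=-1; (−1)^{2·0·2}·(-1)^0·(-1)^2 = +1.
v=3: a=3^-4·(≡2), b=3^-16·(≡2) mod 3; (2|3)=-1, (2|3)=-1; (−1)^{-4·-16·1}·(-1)^-16·(-1)^-4 = +1.
v=31: a=31^1·(≡13), b=31^2·(≡20) mod 31; (13|31)=-1, (20|31)=+1; (−1)^{1·2·15}·(-1)^2·(+1)^1 = +1.
v=37: a=37^1·(≡21), b=37^3·(≡12) mod 37; (21|37)=+1, (12|37)=+1; (−1)^{1·3·18}·(+1)^3·(+1)^1 = +1.
v=11: a=11^-2·(≡9), b=11^-6·(≡7) mod 11; (9|11)=+1, (7|11)=-1; (−1)^{-2·-6·5}·(+1)^-6·(-1)^-2 = +1.
v=∞: 16058 > 0 and -37 < 0  ⇒  (a,b)_∞ = +1.
v=17: a=17^2·(≡11), b=17^4·(≡14) mod 17; (11|17)=-1, (14|17)=-1; (−1)^{2·4·8}·(-1)^4·(-1)^2 = +1.
v=2: v_2(a)=-1, v_2(b)=-8; units ≡ 5, 3 (mod 8); ε·ε+αω+βω = 0·1+-1·1+-8·1 ≡ 1  ⇒  (a,b)_2 = -1.
v=13: a=13^-2·(≡12), b=13^0·(≡5) mod 13; (12|13)=+1, (5|13)=-1; (−1)^{-2·0·6}·(+1)^0·(-1)^-2 = +1.
(16058, -37 / ℚ) ramifies at {2, 7}: a division algebra.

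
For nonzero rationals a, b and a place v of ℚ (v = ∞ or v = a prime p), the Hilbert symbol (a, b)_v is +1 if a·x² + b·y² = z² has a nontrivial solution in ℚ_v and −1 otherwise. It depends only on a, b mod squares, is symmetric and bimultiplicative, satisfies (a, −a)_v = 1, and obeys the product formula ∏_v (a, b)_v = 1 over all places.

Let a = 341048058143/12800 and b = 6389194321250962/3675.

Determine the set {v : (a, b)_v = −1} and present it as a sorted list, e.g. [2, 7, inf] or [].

Mod squares: a ≡ 46, b ≡ 1292646. Check v ∈ {∞, 2, 3, 5, 7, 13, 17, 19, 23, 29}.
v=23: a=23^1·(≡1), b=23^1·(≡8) mod 23; (1|23)=+1, (8|23)=+1; (−1)^{1·1·11}·(+1)^1·(+1)^1 = -1.
v=3: a=3^0·(≡1), b=3^-1·(≡1) mod 3; (1|3)=+1, (1|3)=+1; (−1)^{0·-1·1}·(+1)^-1·(+1)^0 = +1.
v=5: a=5^-2·(≡4), b=5^-2·(≡1) mod 5; (4|5)=+1, (1|5)=+1; (−1)^{-2·-2·2}·(+1)^-2·(+1)^-2 = +1.
v=19: a=19^2·(≡14), b=19^3·(≡2) mod 19; (14|19)=-1, (2|19)=-1; (−1)^{2·3·9}·(-1)^3·(-1)^2 = -1.
v=∞: 46 > 0 and 1292646 > 0  ⇒  (a,b)_∞ = +1.
v=2: v_2(a)=-9, v_2(b)=1; units ≡ 7, 3 (mod 8); ε·ε+αω+βω = 1·1+-9·1+1·0 ≡ 0  ⇒  (a,b)_2 = +1.
v=17: a=17^2·(≡5), b=17^3·(≡5) mod 17; (5|17)=-1, (5|17)=-1; (−1)^{2·3·8}·(-1)^3·(-1)^2 = -1.
v=13: a=13^2·(≡6), b=13^2·(≡1) mod 13; (6|13)=-1, (1|13)=+1; (−1)^{2·2·6}·(-1)^2·(+1)^2 = +1.
v=29: a=29^2·(≡12), b=29^3·(≡13) mod 29; (12|29)=-1, (13|29)=+1; (−1)^{2·3·14}·(-1)^3·(+1)^2 = -1.
v=7: a=7^0·(≡4), b=7^-2·(≡5) mod 7; (4|7)=+1, (5|7)=-1; (−1)^{0·-2·3}·(+1)^-2·(-1)^0 = +1.
|Ram(46, 1292646)| = 4, even; anisotropic at {17, 19, 23, 29}.

[17, 19, 23, 29]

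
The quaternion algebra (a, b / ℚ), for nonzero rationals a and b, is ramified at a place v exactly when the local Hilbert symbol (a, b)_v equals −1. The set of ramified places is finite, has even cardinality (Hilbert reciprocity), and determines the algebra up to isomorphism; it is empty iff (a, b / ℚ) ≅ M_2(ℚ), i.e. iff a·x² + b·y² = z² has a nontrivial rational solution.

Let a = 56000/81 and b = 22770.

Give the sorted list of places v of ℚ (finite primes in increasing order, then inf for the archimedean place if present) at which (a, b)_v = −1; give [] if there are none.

Mod squares: a ≡ 35, b ≡ 2530. Check v ∈ {∞, 2, 3, 5, 7, 11, 23}.
v=∞: 35 > 0 and 2530 > 0  ⇒  (a,b)_∞ = +1.
v=7: a=7^1·(≡5), b=7^0·(≡6) mod 7; (5|7)=-1, (6|7)=-1; (−1)^{1·0·3}·(-1)^0·(-1)^1 = -1.
v=5: a=5^3·(≡3), b=5^1·(≡4) mod 5; (3|5)=-1, (4|5)=+1; (−1)^{3·1·2}·(-1)^1·(+1)^3 = -1.
v=11: a=11^0·(≡8), b=11^1·(≡2) mod 11; (8|11)=-1, (2|11)=-1; (−1)^{0·1·5}·(-1)^1·(-1)^0 = -1.
v=2: v_2(a)=6, v_2(b)=1; units ≡ 3, 1 (mod 8); ε·ε+αω+βω = 1·0+6·0+1·1 ≡ 1  ⇒  (a,b)_2 = -1.
v=23: a=23^0·(≡13), b=23^1·(≡1) mod 23; (13|23)=+1, (1|23)=+1; (−1)^{0·1·11}·(+1)^1·(+1)^0 = +1.
v=3: a=3^-4·(≡2), b=3^2·(≡1) mod 3; (2|3)=-1, (1|3)=+1; (−1)^{-4·2·1}·(-1)^2·(+1)^-4 = +1.
Ram(35, 2530) = {2, 5, 7, 11}; no ℚ_2-point on the conic.

[2, 5, 7, 11]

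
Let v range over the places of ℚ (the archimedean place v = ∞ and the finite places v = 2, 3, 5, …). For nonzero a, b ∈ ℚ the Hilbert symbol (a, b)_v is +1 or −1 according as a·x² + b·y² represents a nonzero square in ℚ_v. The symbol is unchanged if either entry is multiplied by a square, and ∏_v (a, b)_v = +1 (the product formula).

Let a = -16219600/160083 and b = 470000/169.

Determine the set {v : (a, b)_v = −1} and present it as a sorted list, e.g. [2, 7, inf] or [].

(a, b) ≡ (-121647, 47) mod (ℚ^×)²; places V = {2, 3, 5, 7, 11, 13, 23, 41, 43, 47, ∞}.
(a,b)_23: α=1, u≡1; β=0, v≡8 (mod 23); (1|23)=+1, (8|23)=+1; sign (−1)^0·+1^0·+1^1 = +1.
(a,b)_43: α=1, u≡15; β=0, v≡11 (mod 43); (15|43)=+1, (11|43)=+1; sign (−1)^0·+1^0·+1^1 = +1.
(a,b)_∞: sgn(-121647)=−, sgn(47)=+, so +1.
(a,b)_3: α=-3, u≡2; β=0, v≡2 (mod 3); (2|3)=-1, (2|3)=-1; sign (−1)^0·-1^0·-1^-3 = -1.
(a,b)_7: α=-2, u≡6; β=0, v≡6 (mod 7); (6|7)=-1, (6|7)=-1; sign (−1)^0·-1^0·-1^-2 = +1.
(a,b)_11: α=-2, u≡7; β=0, v≡9 (mod 11); (7|11)=-1, (9|11)=+1; sign (−1)^0·-1^0·+1^-2 = +1.
(a,b)_41: α=1, u≡35; β=0, v≡28 (mod 41); (35|41)=-1, (28|41)=-1; sign (−1)^0·-1^0·-1^1 = -1.
(a,b)_2: α=4, β=4; u≡1, v≡7 (mod 8); ε(u)ε(v)=0·1, αω(v)=4·0, βω(u)=4·0; sum ≡ 0  ⇒  +1.
(a,b)_13: α=0, u≡6; β=-2, v≡11 (mod 13); (6|13)=-1, (11|13)=-1; sign (−1)^0·-1^-2·-1^0 = +1.
(a,b)_5: α=2, u≡2; β=4, v≡3 (mod 5); (2|5)=-1, (3|5)=-1; sign (−1)^0·-1^4·-1^2 = +1.
(a,b)_47: α=0, u≡6; β=1, v≡8 (mod 47); (6|47)=+1, (8|47)=+1; sign (−1)^0·+1^1·+1^0 = +1.
|Ram(-121647, 47)| = 2, even; anisotropic at {3, 41}.

[3, 41]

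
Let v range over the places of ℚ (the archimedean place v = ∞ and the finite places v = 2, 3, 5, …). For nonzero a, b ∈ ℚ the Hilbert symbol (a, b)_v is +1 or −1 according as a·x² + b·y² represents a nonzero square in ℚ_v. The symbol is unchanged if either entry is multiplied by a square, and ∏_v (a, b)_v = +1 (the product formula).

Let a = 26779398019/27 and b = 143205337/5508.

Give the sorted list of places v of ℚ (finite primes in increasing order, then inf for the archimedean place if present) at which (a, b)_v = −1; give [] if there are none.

[3, 31]

Mod squares: a ≡ 690897, b ≡ 2533289. Check v ∈ {∞, 2, 3, 11, 17, 19, 23, 31}.
v=31: a=31^3·(≡15), b=31^3·(≡6) mod 31; (15|31)=-1, (6|31)=-1; (−1)^{3·3·15}·(-1)^3·(-1)^3 = -1.
v=17: a=17^1·(≡10), b=17^-1·(≡6) mod 17; (10|17)=-1, (6|17)=-1; (−1)^{1·-1·8}·(-1)^-1·(-1)^1 = +1.
v=∞: 690897 > 0 and 2533289 > 0  ⇒  (a,b)_∞ = +1.
v=23: a=23^1·(≡9), b=23^1·(≡22) mod 23; (9|23)=+1, (22|23)=-1; (−1)^{1·1·11}·(+1)^1·(-1)^1 = +1.
v=11: a=11^2·(≡9), b=11^1·(≡3) mod 11; (9|11)=+1, (3|11)=+1; (−1)^{2·1·5}·(+1)^1·(+1)^2 = +1.
v=3: a=3^-3·(≡1), b=3^-4·(≡2) mod 3; (1|3)=+1, (2|3)=-1; (−1)^{-3·-4·1}·(+1)^-4·(-1)^-3 = -1.
v=2: v_2(a)=0, v_2(b)=-2; units ≡ 1, 1 (mod 8); ε·ε+αω+βω = 0·0+0·0+-2·0 ≡ 0  ⇒  (a,b)_2 = +1.
v=19: a=19^1·(≡7), b=19^1·(≡3) mod 19; (7|19)=+1, (3|19)=-1; (−1)^{1·1·9}·(+1)^1·(-1)^1 = +1.
Ram(690897, 2533289) = {3, 31}; no ℚ_3-point on the conic.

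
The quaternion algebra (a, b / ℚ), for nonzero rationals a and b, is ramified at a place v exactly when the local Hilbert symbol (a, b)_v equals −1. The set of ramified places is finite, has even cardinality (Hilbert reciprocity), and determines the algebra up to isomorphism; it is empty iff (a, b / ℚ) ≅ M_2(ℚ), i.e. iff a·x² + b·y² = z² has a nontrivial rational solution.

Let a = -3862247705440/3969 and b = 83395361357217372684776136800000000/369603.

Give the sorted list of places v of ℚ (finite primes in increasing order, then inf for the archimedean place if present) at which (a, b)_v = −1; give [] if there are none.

[2, 3, 23, 41]

(a, b) ≡ (-246790, 2789394) mod (ℚ^×)²; places V = {2, 3, 5, 7, 13, 17, 23, 29, 31, 37, 41, 43, ∞}.
(a,b)_17: α=0, u≡16; β=1, v≡13 (mod 17); (16|17)=+1, (13|17)=+1; sign (−1)^0·+1^1·+1^0 = +1.
(a,b)_∞: sgn(-246790)=−, sgn(2789394)=+, so +1.
(a,b)_31: α=0, u≡20; β=2, v≡8 (mod 31); (20|31)=+1, (8|31)=+1; sign (−1)^0·+1^2·+1^0 = +1.
(a,b)_37: α=1, u≡28; β=4, v≡27 (mod 37); (28|37)=+1, (27|37)=+1; sign (−1)^0·+1^4·+1^1 = +1.
(a,b)_43: α=2, u≡7; β=0, v≡27 (mod 43); (7|43)=-1, (27|43)=-1; sign (−1)^0·-1^0·-1^2 = +1.
(a,b)_5: α=1, u≡3; β=8, v≡1 (mod 5); (3|5)=-1, (1|5)=+1; sign (−1)^0·-1^8·+1^1 = +1.
(a,b)_2: α=5, β=11; u≡5, v≡1 (mod 8); ε(u)ε(v)=0·0, αω(v)=5·0, βω(u)=11·1; sum ≡ 1  ⇒  -1.
(a,b)_23: α=3, u≡21; β=7, v≡19 (mod 23); (21|23)=-1, (19|23)=-1; sign (−1)^1·-1^7·-1^3 = -1.
(a,b)_13: α=0, u≡8; β=-2, v≡12 (mod 13); (8|13)=-1, (12|13)=+1; sign (−1)^0·-1^-2·+1^0 = +1.
(a,b)_29: α=1, u≡4; β=3, v≡13 (mod 29); (4|29)=+1, (13|29)=+1; sign (−1)^0·+1^3·+1^1 = +1.
(a,b)_3: α=-4, u≡2; β=-7, v≡2 (mod 3); (2|3)=-1, (2|3)=-1; sign (−1)^0·-1^-7·-1^-4 = -1.
(a,b)_41: α=0, u≡17; β=1, v≡14 (mod 41); (17|41)=-1, (14|41)=-1; sign (−1)^0·-1^1·-1^0 = -1.
(a,b)_7: α=-2, u≡4; β=0, v≡5 (mod 7); (4|7)=+1, (5|7)=-1; sign (−1)^0·+1^0·-1^-2 = +1.
(-246790, 2789394 / ℚ) ramifies at {2, 3, 23, 41}: a division algebra.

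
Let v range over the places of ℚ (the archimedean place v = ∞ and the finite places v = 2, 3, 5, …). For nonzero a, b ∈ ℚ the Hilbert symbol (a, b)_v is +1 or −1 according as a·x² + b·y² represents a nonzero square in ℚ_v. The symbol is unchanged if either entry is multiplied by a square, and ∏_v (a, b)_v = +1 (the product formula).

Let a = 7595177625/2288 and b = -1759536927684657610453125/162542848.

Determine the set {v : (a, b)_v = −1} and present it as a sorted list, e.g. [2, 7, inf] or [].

[2, 5, 7, 11]

Mod squares: a ≡ 15015, b ≡ -273. Check v ∈ {∞, 2, 3, 5, 7, 11, 13, 17}.
v=5: a=5^3·(≡2), b=5^6·(≡2) mod 5; (2|5)=-1, (2|5)=-1; (−1)^{3·6·2}·(-1)^6·(-1)^3 = -1.
v=13: a=13^-1·(≡5), b=13^-3·(≡8) mod 13; (5|13)=-1, (8|13)=-1; (−1)^{-1·-3·6}·(-1)^-3·(-1)^-1 = +1.
v=∞: 15015 > 0 and -273 < 0  ⇒  (a,b)_∞ = +1.
v=17: a=17^0·(≡16), b=17^-2·(≡4) mod 17; (16|17)=+1, (4|17)=+1; (−1)^{0·-2·8}·(+1)^-2·(+1)^0 = +1.
v=7: a=7^3·(≡5), b=7^13·(≡3) mod 7; (5|7)=-1, (3|7)=-1; (−1)^{3·13·3}·(-1)^13·(-1)^3 = -1.
v=2: v_2(a)=-4, v_2(b)=-8; units ≡ 7, 7 (mod 8); ε·ε+αω+βω = 1·1+-4·0+-8·0 ≡ 1  ⇒  (a,b)_2 = -1.
v=11: a=11^-1·(≡9), b=11^0·(≡8) mod 11; (9|11)=+1, (8|11)=-1; (−1)^{-1·0·5}·(+1)^0·(-1)^-1 = -1.
v=3: a=3^11·(≡1), b=3^19·(≡2) mod 3; (1|3)=+1, (2|3)=-1; (−1)^{11·19·1}·(+1)^19·(-1)^11 = +1.
(15015, -273 / ℚ) ramifies at {2, 5, 7, 11}: a division algebra.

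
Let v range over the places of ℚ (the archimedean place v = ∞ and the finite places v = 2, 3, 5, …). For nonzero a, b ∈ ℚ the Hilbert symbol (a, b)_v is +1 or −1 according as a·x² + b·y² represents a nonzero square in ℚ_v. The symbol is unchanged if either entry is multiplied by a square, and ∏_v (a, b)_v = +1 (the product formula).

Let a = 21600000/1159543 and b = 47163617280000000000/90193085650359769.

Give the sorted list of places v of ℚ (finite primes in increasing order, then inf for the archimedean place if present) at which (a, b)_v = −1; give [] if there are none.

Mod squares: a ≡ 105, b ≡ 78. Check v ∈ {∞, 2, 3, 5, 7, 11, 13, 37}.
v=13: a=13^0·(≡4), b=13^1·(≡6) mod 13; (4|13)=+1, (6|13)=-1; (−1)^{0·1·6}·(+1)^1·(-1)^0 = +1.
v=11: a=11^-2·(≡2), b=11^-4·(≡1) mod 11; (2|11)=-1, (1|11)=+1; (−1)^{-2·-4·5}·(-1)^-4·(+1)^-2 = +1.
v=7: a=7^-1·(≡2), b=7^-4·(≡1) mod 7; (2|7)=+1, (1|7)=+1; (−1)^{-1·-4·3}·(+1)^-4·(+1)^-1 = +1.
v=3: a=3^3·(≡2), b=3^11·(≡2) mod 3; (2|3)=-1, (2|3)=-1; (−1)^{3·11·1}·(-1)^11·(-1)^3 = -1.
v=2: v_2(a)=8, v_2(b)=21; units ≡ 1, 7 (mod 8); ε·ε+αω+βω = 0·1+8·0+21·0 ≡ 0  ⇒  (a,b)_2 = +1.
v=∞: 105 > 0 and 78 > 0  ⇒  (a,b)_∞ = +1.
v=37: a=37^-2·(≡2), b=37^-6·(≡26) mod 37; (2|37)=-1, (26|37)=+1; (−1)^{-2·-6·18}·(-1)^-6·(+1)^-2 = +1.
v=5: a=5^5·(≡4), b=5^10·(≡3) mod 5; (4|5)=+1, (3|5)=-1; (−1)^{5·10·2}·(+1)^10·(-1)^5 = -1.
Ram(105, 78) = {3, 5}; no ℚ_3-point on the conic.

[3, 5]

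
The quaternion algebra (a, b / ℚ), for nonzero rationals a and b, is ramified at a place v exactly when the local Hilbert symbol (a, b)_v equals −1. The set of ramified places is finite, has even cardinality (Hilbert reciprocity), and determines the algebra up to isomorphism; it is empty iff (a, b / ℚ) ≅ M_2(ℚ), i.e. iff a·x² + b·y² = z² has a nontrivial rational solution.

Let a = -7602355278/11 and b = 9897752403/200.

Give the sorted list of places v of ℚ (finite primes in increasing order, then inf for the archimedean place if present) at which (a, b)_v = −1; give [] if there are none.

[2, 23]

(a, b) ≡ (-1951642, 84854) mod (ℚ^×)²; places V = {2, 3, 5, 7, 11, 19, 23, 29, ∞}.
(a,b)_5: α=0, u≡2; β=-2, v≡1 (mod 5); (2|5)=-1, (1|5)=+1; sign (−1)^0·-1^-2·+1^0 = +1.
(a,b)_3: α=4, u≡2; β=2, v≡2 (mod 3); (2|3)=-1, (2|3)=-1; sign (−1)^0·-1^2·-1^4 = +1.
(a,b)_19: α=1, u≡14; β=1, v≡7 (mod 19); (14|19)=-1, (7|19)=+1; sign (−1)^1·-1^1·+1^1 = +1.
(a,b)_11: α=-1, u≡10; β=1, v≡9 (mod 11); (10|11)=-1, (9|11)=+1; sign (−1)^1·-1^1·+1^-1 = +1.
(a,b)_2: α=1, β=-3; u≡3, v≡3 (mod 8); ε(u)ε(v)=1·1, αω(v)=1·1, βω(u)=-3·1; sum ≡ 1  ⇒  -1.
(a,b)_29: α=1, u≡12; β=1, v≡21 (mod 29); (12|29)=-1, (21|29)=-1; sign (−1)^0·-1^1·-1^1 = +1.
(a,b)_7: α=1, u≡4; β=3, v≡5 (mod 7); (4|7)=+1, (5|7)=-1; sign (−1)^1·+1^3·-1^1 = +1.
(a,b)_∞: sgn(-1951642)=−, sgn(84854)=+, so +1.
(a,b)_23: α=3, u≡9; β=2, v≡21 (mod 23); (9|23)=+1, (21|23)=-1; sign (−1)^0·+1^2·-1^3 = -1.
Ram(-1951642, 84854) = {2, 23}; no ℚ_2-point on the conic.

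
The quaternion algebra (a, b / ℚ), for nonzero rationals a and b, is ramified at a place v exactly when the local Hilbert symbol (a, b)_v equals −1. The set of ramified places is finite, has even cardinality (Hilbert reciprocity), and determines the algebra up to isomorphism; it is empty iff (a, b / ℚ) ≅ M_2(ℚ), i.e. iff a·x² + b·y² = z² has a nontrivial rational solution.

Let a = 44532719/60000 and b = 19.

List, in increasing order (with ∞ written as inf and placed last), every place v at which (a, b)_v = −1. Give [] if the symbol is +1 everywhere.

[2, 7, 29, 37]

Mod squares: a ≡ 45066, b ≡ 19. Check v ∈ {∞, 2, 3, 5, 7, 11, 19, 29, 37}.
v=37: a=37^1·(≡36), b=37^0·(≡19) mod 37; (36|37)=+1, (19|37)=-1; (−1)^{1·0·18}·(+1)^0·(-1)^1 = -1.
v=19: a=19^0·(≡16), b=19^1·(≡1) mod 19; (16|19)=+1, (1|19)=+1; (−1)^{0·1·9}·(+1)^1·(+1)^0 = +1.
v=11: a=11^2·(≡2), b=11^0·(≡8) mod 11; (2|11)=-1, (8|11)=-1; (−1)^{2·0·5}·(-1)^0·(-1)^2 = +1.
v=3: a=3^-1·(≡1), b=3^0·(≡1) mod 3; (1|3)=+1, (1|3)=+1; (−1)^{-1·0·1}·(+1)^0·(+1)^-1 = +1.
v=5: a=5^-4·(≡4), b=5^0·(≡4) mod 5; (4|5)=+1, (4|5)=+1; (−1)^{-4·0·2}·(+1)^0·(+1)^-4 = +1.
v=2: v_2(a)=-5, v_2(b)=0; units ≡ 5, 3 (mod 8); ε·ε+αω+βω = 0·1+-5·1+0·1 ≡ 1  ⇒  (a,b)_2 = -1.
v=∞: 45066 > 0 and 19 > 0  ⇒  (a,b)_∞ = +1.
v=29: a=29^1·(≡26), b=29^0·(≡19) mod 29; (26|29)=-1, (19|29)=-1; (−1)^{1·0·14}·(-1)^0·(-1)^1 = -1.
v=7: a=7^3·(≡6), b=7^0·(≡5) mod 7; (6|7)=-1, (5|7)=-1; (−1)^{3·0·3}·(-1)^0·(-1)^3 = -1.
|Ram(45066, 19)| = 4, even; anisotropic at {2, 7, 29, 37}.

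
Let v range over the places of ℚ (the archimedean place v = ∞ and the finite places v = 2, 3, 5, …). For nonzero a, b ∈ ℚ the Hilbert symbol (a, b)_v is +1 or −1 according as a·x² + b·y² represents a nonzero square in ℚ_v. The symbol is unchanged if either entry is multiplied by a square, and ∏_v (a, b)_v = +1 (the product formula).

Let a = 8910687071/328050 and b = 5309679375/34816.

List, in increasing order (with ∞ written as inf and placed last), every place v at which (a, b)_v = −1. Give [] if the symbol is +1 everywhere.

(a, b) ≡ (199342, 32094062) mod (ℚ^×)²; places V = {2, 3, 5, 7, 11, 13, 17, 23, 41, ∞}.
(a,b)_11: α=1, u≡4; β=1, v≡8 (mod 11); (4|11)=+1, (8|11)=-1; sign (−1)^1·+1^1·-1^1 = +1.
(a,b)_41: α=1, u≡28; β=1, v≡31 (mod 41); (28|41)=-1, (31|41)=+1; sign (−1)^0·-1^1·+1^1 = -1.
(a,b)_17: α=1, u≡4; β=-1, v≡4 (mod 17); (4|17)=+1, (4|17)=+1; sign (−1)^0·+1^-1·+1^1 = +1.
(a,b)_2: α=-1, β=-11; u≡7, v≡7 (mod 8); ε(u)ε(v)=1·1, αω(v)=-1·0, βω(u)=-11·0; sum ≡ 1  ⇒  -1.
(a,b)_5: α=-2, u≡3; β=4, v≡2 (mod 5); (3|5)=-1, (2|5)=-1; sign (−1)^0·-1^4·-1^-2 = +1.
(a,b)_23: α=2, u≡4; β=1, v≡15 (mod 23); (4|23)=+1, (15|23)=-1; sign (−1)^0·+1^1·-1^2 = +1.
(a,b)_∞: sgn(199342)=+, sgn(32094062)=+, so +1.
(a,b)_13: α=3, u≡8; β=1, v≡1 (mod 13); (8|13)=-1, (1|13)=+1; sign (−1)^0·-1^1·+1^3 = -1.
(a,b)_3: α=-8, u≡1; β=2, v≡2 (mod 3); (1|3)=+1, (2|3)=-1; sign (−1)^0·+1^2·-1^-8 = +1.
(a,b)_7: α=0, u≡3; β=1, v≡5 (mod 7); (3|7)=-1, (5|7)=-1; sign (−1)^0·-1^1·-1^0 = -1.
(199342, 32094062 / ℚ) ramifies at {2, 7, 13, 41}: a division algebra.

[2, 7, 13, 41]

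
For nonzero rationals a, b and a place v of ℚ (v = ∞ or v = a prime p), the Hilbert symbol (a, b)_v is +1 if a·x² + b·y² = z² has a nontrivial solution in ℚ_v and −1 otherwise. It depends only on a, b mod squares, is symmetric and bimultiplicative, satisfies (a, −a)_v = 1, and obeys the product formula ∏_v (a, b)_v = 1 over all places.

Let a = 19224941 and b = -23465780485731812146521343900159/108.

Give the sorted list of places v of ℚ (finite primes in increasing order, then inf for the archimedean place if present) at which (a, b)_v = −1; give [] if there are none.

(a, b) ≡ (19224941, -6317157) mod (ℚ^×)²; places V = {2, 3, 7, 11, 13, 19, 23, 29, 37, 41, ∞}.
(a,b)_∞: sgn(19224941)=+, sgn(-6317157)=−, so +1.
(a,b)_41: α=1, u≡25; β=3, v≡33 (mod 41); (25|41)=+1, (33|41)=+1; sign (−1)^0·+1^3·+1^1 = +1.
(a,b)_19: α=1, u≡13; β=6, v≡4 (mod 19); (13|19)=-1, (4|19)=+1; sign (−1)^0·-1^6·+1^1 = +1.
(a,b)_23: α=1, u≡1; β=3, v≡19 (mod 23); (1|23)=+1, (19|23)=-1; sign (−1)^1·+1^3·-1^1 = +1.
(a,b)_13: α=0, u≡8; β=2, v≡6 (mod 13); (8|13)=-1, (6|13)=-1; sign (−1)^0·-1^2·-1^0 = +1.
(a,b)_11: α=0, u≡10; β=1, v≡5 (mod 11); (10|11)=-1, (5|11)=+1; sign (−1)^0·-1^1·+1^0 = -1.
(a,b)_2: α=0, β=-2; u≡5, v≡3 (mod 8); ε(u)ε(v)=0·1, αω(v)=0·1, βω(u)=-2·1; sum ≡ 0  ⇒  +1.
(a,b)_3: α=0, u≡2; β=-3, v≡2 (mod 3); (2|3)=-1, (2|3)=-1; sign (−1)^0·-1^-3·-1^0 = -1.
(a,b)_37: α=1, u≡2; β=4, v≡21 (mod 37); (2|37)=-1, (21|37)=+1; sign (−1)^0·-1^4·+1^1 = +1.
(a,b)_7: α=0, u≡1; β=1, v≡5 (mod 7); (1|7)=+1, (5|7)=-1; sign (−1)^0·+1^1·-1^0 = +1.
(a,b)_29: α=1, u≡18; β=3, v≡17 (mod 29); (18|29)=-1, (17|29)=-1; sign (−1)^0·-1^3·-1^1 = +1.
(19224941, -6317157 / ℚ) ramifies at {3, 11}: a division algebra.

[3, 11]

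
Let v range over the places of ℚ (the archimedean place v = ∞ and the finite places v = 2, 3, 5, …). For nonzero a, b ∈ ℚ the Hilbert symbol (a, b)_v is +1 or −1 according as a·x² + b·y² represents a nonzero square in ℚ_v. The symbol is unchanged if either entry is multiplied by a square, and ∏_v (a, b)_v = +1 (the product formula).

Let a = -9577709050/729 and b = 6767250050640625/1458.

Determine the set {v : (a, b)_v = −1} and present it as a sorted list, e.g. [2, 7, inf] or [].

(a, b) ≡ (-442, 3458) mod (ℚ^×)²; places V = {2, 3, 5, 7, 13, 17, 19, ∞}.
(a,b)_5: α=2, u≡2; β=6, v≡2 (mod 5); (2|5)=-1, (2|5)=-1; sign (−1)^0·-1^6·-1^2 = +1.
(a,b)_3: α=-6, u≡2; β=-6, v≡2 (mod 3); (2|3)=-1, (2|3)=-1; sign (−1)^0·-1^-6·-1^-6 = +1.
(a,b)_2: α=1, β=-1; u≡3, v≡1 (mod 8); ε(u)ε(v)=1·0, αω(v)=1·0, βω(u)=-1·1; sum ≡ 1  ⇒  -1.
(a,b)_13: α=1, u≡5; β=1, v≡11 (mod 13); (5|13)=-1, (11|13)=-1; sign (−1)^0·-1^1·-1^1 = +1.
(a,b)_19: α=2, u≡8; β=3, v≡1 (mod 19); (8|19)=-1, (1|19)=+1; sign (−1)^0·-1^3·+1^2 = -1.
(a,b)_17: α=1, u≡15; β=2, v≡6 (mod 17); (15|17)=+1, (6|17)=-1; sign (−1)^0·+1^2·-1^1 = -1.
(a,b)_∞: sgn(-442)=−, sgn(3458)=+, so +1.
(a,b)_7: α=4, u≡5; β=5, v≡1 (mod 7); (5|7)=-1, (1|7)=+1; sign (−1)^0·-1^5·+1^4 = -1.
|Ram(-442, 3458)| = 4, even; anisotropic at {2, 7, 17, 19}.

[2, 7, 17, 19]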